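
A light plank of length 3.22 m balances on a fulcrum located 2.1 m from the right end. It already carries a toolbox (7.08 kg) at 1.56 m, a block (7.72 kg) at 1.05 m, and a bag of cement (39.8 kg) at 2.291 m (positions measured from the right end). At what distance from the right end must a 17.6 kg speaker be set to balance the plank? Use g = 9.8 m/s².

x ≈ 2.35 m from the right end

Choose the fulcrum (at 2.1 m from the right end) as the axis so the support reaction has zero arm there.
Toolbox: 7.08 × 9.8 = 69.38 N down at 1.56 m → arm 0.54 m, τ = 69.38 × 0.54 = 37.47 N·m clockwise.
Block: 7.72 × 9.8 = 75.66 N down at 1.05 m → arm 1.05 m, τ = 75.66 × 1.05 = 79.44 N·m clockwise.
Bag of cement: 39.8 × 9.8 = 390 N down at 2.291 m → arm 0.191 m, τ = 390 × 0.191 = 74.49 N·m counterclockwise.
Net moment of existing loads = 42.42 N·m clockwise.
The speaker weighs 17.6 × 9.8 = 172.5 N and must supply an equal counterclockwise moment, so its lever arm about the fulcrum is 42.42 / 172.5 = 0.246 m.
That puts it at 2.1 + 0.246 = 2.35 m from the right end.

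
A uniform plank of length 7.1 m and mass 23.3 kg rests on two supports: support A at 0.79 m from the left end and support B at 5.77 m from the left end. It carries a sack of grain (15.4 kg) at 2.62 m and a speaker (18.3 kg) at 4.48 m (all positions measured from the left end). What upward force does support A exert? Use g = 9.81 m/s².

Taking torques about support B:
Beam weight: 23.3 × 9.81 = 228.6 N down at 3.55 m → arm 2.22 m, τ = 228.6 × 2.22 = 507.5 N·m counterclockwise.
Sack of grain: 15.4 × 9.81 = 151.1 N down at 2.62 m → arm 3.15 m, τ = 151.1 × 3.15 = 476 N·m counterclockwise.
Speaker: 18.3 × 9.81 = 179.5 N down at 4.48 m → arm 1.29 m, τ = 179.5 × 1.29 = 231.6 N·m counterclockwise.
Net load moment about support B = 1215 N·m counterclockwise.
Reaction R at support A is upward at 0.79 m, arm 4.98 m → moment R × 4.98 clockwise.
Setting net torque to zero: R × 4.98 = 1215 → R = 244 N.

R_A ≈ 244 N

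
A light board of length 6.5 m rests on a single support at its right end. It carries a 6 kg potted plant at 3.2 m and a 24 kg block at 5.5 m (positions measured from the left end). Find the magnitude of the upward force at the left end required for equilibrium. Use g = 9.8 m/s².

Choose the right end as the axis so the unknown pivot reaction has zero arm there.
Potted plant: 6 × 9.8 = 58.8 N down at 3.2 m → arm 3.3 m, τ = 58.8 × 3.3 = 194 N·m counterclockwise.
Block: 24 × 9.8 = 235.2 N down at 5.5 m → arm 1 m, τ = 235.2 × 1 = 235.2 N·m counterclockwise.
Net moment of the loads = 429.2 N·m counterclockwise.
The upward force F acts at the left end, arm 6.5 m, giving F × 6.5 clockwise.
Balancing moments: F × 6.5 = 429.2, giving F = 429.2 / 6.5 = 66 N.

F ≈ 66 N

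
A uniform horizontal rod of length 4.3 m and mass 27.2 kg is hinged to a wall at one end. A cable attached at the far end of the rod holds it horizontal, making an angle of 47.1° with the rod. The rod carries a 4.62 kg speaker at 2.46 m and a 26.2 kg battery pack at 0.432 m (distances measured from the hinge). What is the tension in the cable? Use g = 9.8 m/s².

T ≈ 253 N

Taking torques about the hinge:
Beam weight: 27.2 × 9.8 = 266.6 N down at 2.15 m → arm 2.15 m, τ = 266.6 × 2.15 = 573.2 N·m clockwise.
Speaker: 4.62 × 9.8 = 45.28 N down at 2.46 m → arm 2.46 m, τ = 45.28 × 2.46 = 111.4 N·m clockwise.
Battery pack: 26.2 × 9.8 = 256.8 N down at 0.432 m → arm 0.432 m, τ = 256.8 × 0.432 = 110.9 N·m clockwise.
Total clockwise load moment = 795.5 N·m.
The cable tension T acts at 4.3 m; only its component perpendicular to the rod, T sinθ, produces torque. sin 47.1° = 0.7325.
For rotational equilibrium, T × 4.3 × 0.7325 = 795.5, so T = 795.5 / 3.15 = 253 N.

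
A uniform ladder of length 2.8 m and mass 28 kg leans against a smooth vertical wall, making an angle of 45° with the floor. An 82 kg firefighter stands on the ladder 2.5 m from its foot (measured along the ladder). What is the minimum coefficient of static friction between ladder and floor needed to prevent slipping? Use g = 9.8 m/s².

μ_min ≈ 0.793

Take moments about the foot of the ladder.
Ladder weight 28×9.8 = 274.4 N acts at 1.4 m along the ladder; its horizontal arm is 1.4·cos45° = 0.9899 m → τ = 271.6 N·m clockwise.
Firefighter: 82×9.8 = 803.6 N at 2.5 m → arm 1.768 m → τ = 1421 N·m clockwise.
Wall normal N acts horizontally at the top; its moment arm is the height L sinθ = 2.8·sin45° = 1.98 m, counterclockwise.
Balancing moments: N × 1.98 = 1693, giving N = 855.1 N.
ΣFx = 0 ⇒ f = N_wall = 855.1 N. ΣFy = 0 ⇒ N_floor = 1078 N.
μ_min = f / N_floor = 855.1 / 1078 = 0.793.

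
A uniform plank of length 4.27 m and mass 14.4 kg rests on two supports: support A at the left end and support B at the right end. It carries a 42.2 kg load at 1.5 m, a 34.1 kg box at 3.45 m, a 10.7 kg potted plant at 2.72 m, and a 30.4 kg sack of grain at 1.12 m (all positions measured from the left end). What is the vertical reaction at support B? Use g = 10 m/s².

R_B ≈ 644 N

About support A:
Beam weight: 14.4 × 10 = 144 N down at 2.135 m → arm 2.135 m, τ = 144 × 2.135 = 307.4 N·m clockwise.
Load: 42.2 × 10 = 422 N down at 1.5 m → arm 1.5 m, τ = 422 × 1.5 = 633 N·m clockwise.
Box: 34.1 × 10 = 341 N down at 3.45 m → arm 3.45 m, τ = 341 × 3.45 = 1176 N·m clockwise.
Potted plant: 10.7 × 10 = 107 N down at 2.72 m → arm 2.72 m, τ = 107 × 2.72 = 291 N·m clockwise.
Sack of grain: 30.4 × 10 = 304 N down at 1.12 m → arm 1.12 m, τ = 304 × 1.12 = 340.5 N·m clockwise.
Net load moment about support A = 2748 N·m clockwise.
Reaction R at support B is upward at 4.27 m, arm 4.27 m → moment R × 4.27 counterclockwise.
For rotational equilibrium, R × 4.27 = 2748, so R = 644 N.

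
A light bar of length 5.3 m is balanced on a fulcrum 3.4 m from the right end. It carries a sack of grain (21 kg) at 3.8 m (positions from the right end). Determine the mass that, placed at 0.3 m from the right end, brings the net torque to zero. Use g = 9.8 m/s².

Choose the fulcrum (at 3.4 m from the right end) as the axis so the support reaction has zero arm there.
Sack of grain: 21 × 9.8 = 205.8 N down at 3.8 m → arm 0.4 m, τ = 205.8 × 0.4 = 82.32 N·m counterclockwise.
Net moment of known loads = 82.32 N·m counterclockwise.
An unknown mass m at 0.3 m has arm 3.1 m; its moment is m·g·3.1 clockwise.
Balancing moments: m × 9.8 × 3.1 = 82.32, giving m = 82.32 / (9.8 × 3.1) = 2.71 kg.

m ≈ 2.71 kg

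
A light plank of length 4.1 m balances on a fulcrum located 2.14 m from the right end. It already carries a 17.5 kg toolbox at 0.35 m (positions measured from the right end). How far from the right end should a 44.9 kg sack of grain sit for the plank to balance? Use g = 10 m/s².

x ≈ 2.84 m from the right end

Sum moments about the fulcrum (at 2.14 m from the right end) (the support reaction has zero arm there).
Toolbox: 17.5 × 10 = 175 N down at 0.35 m → arm 1.79 m, τ = 175 × 1.79 = 313.2 N·m clockwise.
Net moment of existing loads = 313.2 N·m clockwise.
The sack of grain weighs 44.9 × 10 = 449 N and must supply an equal counterclockwise moment, so its lever arm about the fulcrum is 313.2 / 449 = 0.698 m.
That puts it at 2.14 + 0.698 = 2.84 m from the right end.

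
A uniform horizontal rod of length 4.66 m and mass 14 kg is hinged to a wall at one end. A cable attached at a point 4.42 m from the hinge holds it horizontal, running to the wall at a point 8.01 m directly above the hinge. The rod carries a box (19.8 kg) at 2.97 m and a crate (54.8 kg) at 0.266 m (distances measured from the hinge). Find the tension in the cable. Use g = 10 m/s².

T ≈ 274 N

Sum moments about the hinge (the unknown hinge reaction has zero arm there).
Beam weight: 14 × 10 = 140 N down at 2.33 m → arm 2.33 m, τ = 140 × 2.33 = 326.2 N·m clockwise.
Box: 19.8 × 10 = 198 N down at 2.97 m → arm 2.97 m, τ = 198 × 2.97 = 588.1 N·m clockwise.
Crate: 54.8 × 10 = 548 N down at 0.266 m → arm 0.266 m, τ = 548 × 0.266 = 145.8 N·m clockwise.
Total clockwise load moment = 1060 N·m.
The cable tension T acts at 4.42 m; only its component perpendicular to the rod, T sinθ, produces torque. sinθ = h/√(h²+d²) = 8.01/√(8.01²+4.42²) = 0.8755.
Στ = 0 ⇒ T × 4.42 × 0.8755 = 1060 ⇒ T = 1060 / 3.87 = 274 N.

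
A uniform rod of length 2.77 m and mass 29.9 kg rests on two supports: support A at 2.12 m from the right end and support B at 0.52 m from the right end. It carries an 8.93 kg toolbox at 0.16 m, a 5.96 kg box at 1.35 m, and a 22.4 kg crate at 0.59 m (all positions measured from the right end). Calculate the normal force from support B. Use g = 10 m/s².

R_B ≈ 490 N

About support A:
Beam weight: 29.9 × 10 = 299 N down at 1.385 m → arm 0.735 m, τ = 299 × 0.735 = 219.8 N·m clockwise.
Toolbox: 8.93 × 10 = 89.3 N down at 0.16 m → arm 1.96 m, τ = 89.3 × 1.96 = 175 N·m clockwise.
Box: 5.96 × 10 = 59.6 N down at 1.35 m → arm 0.77 m, τ = 59.6 × 0.77 = 45.89 N·m clockwise.
Crate: 22.4 × 10 = 224 N down at 0.59 m → arm 1.53 m, τ = 224 × 1.53 = 342.7 N·m clockwise.
Net load moment about support A = 783.4 N·m clockwise.
Reaction R at support B is upward at 0.52 m, arm 1.6 m → moment R × 1.6 counterclockwise.
Setting net torque to zero: R × 1.6 = 783.4 → R = 490 N.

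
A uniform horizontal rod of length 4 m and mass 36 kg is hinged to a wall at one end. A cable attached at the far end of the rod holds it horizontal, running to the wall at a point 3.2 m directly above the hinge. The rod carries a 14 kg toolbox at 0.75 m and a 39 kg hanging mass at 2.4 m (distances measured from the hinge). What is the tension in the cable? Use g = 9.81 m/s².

Sum moments about the hinge (the unknown hinge reaction has zero arm there).
Beam weight: 36 × 9.81 = 353.2 N down at 2 m → arm 2 m, τ = 353.2 × 2 = 706.4 N·m clockwise.
Toolbox: 14 × 9.81 = 137.3 N down at 0.75 m → arm 0.75 m, τ = 137.3 × 0.75 = 103 N·m clockwise.
Hanging mass: 39 × 9.81 = 382.6 N down at 2.4 m → arm 2.4 m, τ = 382.6 × 2.4 = 918.2 N·m clockwise.
Total clockwise load moment = 1728 N·m.
The cable tension T acts at 4 m; only its component perpendicular to the rod, T sinθ, produces torque. sinθ = h/√(h²+d²) = 3.2/√(3.2²+4²) = 0.6247.
Balancing moments: T × 4 × 0.6247 = 1728, giving T = 1728 / 2.499 = 691 N.

T ≈ 691 N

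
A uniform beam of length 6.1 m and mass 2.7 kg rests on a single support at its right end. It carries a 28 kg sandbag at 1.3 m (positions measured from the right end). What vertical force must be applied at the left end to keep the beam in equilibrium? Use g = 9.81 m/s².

Sum moments about the right end (the unknown pivot reaction has zero arm there).
Beam weight: 2.7 × 9.81 = 26.49 N down at 3.05 m → arm 3.05 m, τ = 26.49 × 3.05 = 80.79 N·m counterclockwise.
Sandbag: 28 × 9.81 = 274.7 N down at 1.3 m → arm 1.3 m, τ = 274.7 × 1.3 = 357.1 N·m counterclockwise.
Net moment of the loads = 437.9 N·m counterclockwise.
The upward force F acts at the left end, arm 6.1 m, giving F × 6.1 clockwise.
For rotational equilibrium, F × 6.1 = 437.9, so F = 437.9 / 6.1 = 71.8 N.

F ≈ 71.8 N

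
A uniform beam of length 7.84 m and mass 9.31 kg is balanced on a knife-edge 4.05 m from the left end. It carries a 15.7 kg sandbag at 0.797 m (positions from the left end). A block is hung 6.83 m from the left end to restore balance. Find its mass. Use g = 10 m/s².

Take moments about the knife-edge (at 4.05 m from the left end).
Beam weight: 9.31 × 10 = 93.1 N down at 3.92 m → arm 0.13 m, τ = 93.1 × 0.13 = 12.1 N·m counterclockwise.
Sandbag: 15.7 × 10 = 157 N down at 0.797 m → arm 3.253 m, τ = 157 × 3.253 = 510.7 N·m counterclockwise.
Net moment of known loads = 522.8 N·m counterclockwise.
An unknown mass m at 6.83 m has arm 2.78 m; its moment is m·g·2.78 clockwise.
Στ = 0 ⇒ m × 10 × 2.78 = 522.8 ⇒ m = 522.8 / (10 × 2.78) = 18.8 kg.

m ≈ 18.8 kg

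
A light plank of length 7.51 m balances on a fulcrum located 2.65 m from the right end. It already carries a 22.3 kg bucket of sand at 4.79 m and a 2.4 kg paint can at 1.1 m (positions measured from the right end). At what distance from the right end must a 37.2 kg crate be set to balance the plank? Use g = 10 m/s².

Taking torques about the fulcrum (at 2.65 m from the right end):
Bucket of sand: 22.3 × 10 = 223 N down at 4.79 m → arm 2.14 m, τ = 223 × 2.14 = 477.2 N·m counterclockwise.
Paint can: 2.4 × 10 = 24 N down at 1.1 m → arm 1.55 m, τ = 24 × 1.55 = 37.2 N·m clockwise.
Net moment of existing loads = 440 N·m counterclockwise.
The crate weighs 37.2 × 10 = 372 N and must supply an equal clockwise moment, so its lever arm about the fulcrum is 440 / 372 = 1.18 m.
That puts it at 2.65 − 1.18 = 1.47 m from the right end.

x ≈ 1.47 m from the right end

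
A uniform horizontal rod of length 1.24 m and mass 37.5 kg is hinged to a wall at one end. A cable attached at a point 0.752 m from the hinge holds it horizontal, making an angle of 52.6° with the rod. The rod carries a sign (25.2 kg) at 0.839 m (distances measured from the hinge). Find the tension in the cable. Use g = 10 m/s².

T ≈ 743 N

Take moments about the hinge.
Beam weight: 37.5 × 10 = 375 N down at 0.62 m → arm 0.62 m, τ = 375 × 0.62 = 232.5 N·m clockwise.
Sign: 25.2 × 10 = 252 N down at 0.839 m → arm 0.839 m, τ = 252 × 0.839 = 211.4 N·m clockwise.
Total clockwise load moment = 443.9 N·m.
The cable tension T acts at 0.752 m; only its component perpendicular to the rod, T sinθ, produces torque. sin 52.6° = 0.7944.
Balancing moments: T × 0.752 × 0.7944 = 443.9, giving T = 443.9 / 0.5974 = 743 N.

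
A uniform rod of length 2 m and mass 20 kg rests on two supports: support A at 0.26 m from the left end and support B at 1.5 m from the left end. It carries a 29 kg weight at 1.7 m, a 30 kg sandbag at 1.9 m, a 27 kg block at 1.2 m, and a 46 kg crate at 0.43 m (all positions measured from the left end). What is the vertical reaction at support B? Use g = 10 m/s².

R_B ≈ 1120 N

About support A:
Beam weight: 20 × 10 = 200 N down at 1 m → arm 0.74 m, τ = 200 × 0.74 = 148 N·m clockwise.
Weight: 29 × 10 = 290 N down at 1.7 m → arm 1.44 m, τ = 290 × 1.44 = 417.6 N·m clockwise.
Sandbag: 30 × 10 = 300 N down at 1.9 m → arm 1.64 m, τ = 300 × 1.64 = 492 N·m clockwise.
Block: 27 × 10 = 270 N down at 1.2 m → arm 0.94 m, τ = 270 × 0.94 = 253.8 N·m clockwise.
Crate: 46 × 10 = 460 N down at 0.43 m → arm 0.17 m, τ = 460 × 0.17 = 78.2 N·m clockwise.
Net load moment about support A = 1390 N·m clockwise.
Reaction R at support B is upward at 1.5 m, arm 1.24 m → moment R × 1.24 counterclockwise.
Setting net torque to zero: R × 1.24 = 1390 → R = 1120 N.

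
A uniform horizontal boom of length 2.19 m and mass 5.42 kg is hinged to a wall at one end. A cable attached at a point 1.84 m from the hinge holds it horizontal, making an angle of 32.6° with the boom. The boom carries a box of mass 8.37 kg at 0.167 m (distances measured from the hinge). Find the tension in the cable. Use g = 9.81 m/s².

T ≈ 72.6 N

Taking torques about the hinge:
Beam weight: 5.42 × 9.81 = 53.17 N down at 1.095 m → arm 1.095 m, τ = 53.17 × 1.095 = 58.22 N·m clockwise.
Box: 8.37 × 9.81 = 82.11 N down at 0.167 m → arm 0.167 m, τ = 82.11 × 0.167 = 13.71 N·m clockwise.
Total clockwise load moment = 71.93 N·m.
The cable tension T acts at 1.84 m; only its component perpendicular to the boom, T sinθ, produces torque. sin 32.6° = 0.5388.
Balancing moments: T × 1.84 × 0.5388 = 71.93, giving T = 71.93 / 0.9914 = 72.6 N.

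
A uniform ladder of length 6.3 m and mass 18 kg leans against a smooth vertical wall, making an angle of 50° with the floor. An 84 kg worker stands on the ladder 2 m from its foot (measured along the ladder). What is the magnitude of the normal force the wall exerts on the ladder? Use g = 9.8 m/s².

N_wall ≈ 293 N

Take moments about the foot of the ladder.
Ladder weight 18×9.8 = 176.4 N acts at 3.15 m along the ladder; its horizontal arm is 3.15·cos50° = 2.025 m → τ = 357.2 N·m clockwise.
Worker: 84×9.8 = 823.2 N at 2 m → arm 1.286 m → τ = 1059 N·m clockwise.
Wall normal N acts horizontally at the top; its moment arm is the height L sinθ = 6.3·sin50° = 4.826 m, counterclockwise.
Στ = 0 ⇒ N × 4.826 = 1416 ⇒ N = 293 N.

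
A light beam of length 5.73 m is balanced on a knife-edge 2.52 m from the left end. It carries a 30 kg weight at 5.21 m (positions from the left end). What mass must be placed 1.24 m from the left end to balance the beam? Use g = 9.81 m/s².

m ≈ 63 kg

About the knife-edge (at 2.52 m from the left end):
Weight: 30 × 9.81 = 294.3 N down at 5.21 m → arm 2.69 m, τ = 294.3 × 2.69 = 791.7 N·m clockwise.
Net moment of known loads = 791.7 N·m clockwise.
An unknown mass m at 1.24 m has arm 1.28 m; its moment is m·g·1.28 counterclockwise.
Setting net torque to zero: m × 9.81 × 1.28 = 791.7 → m = 791.7 / (9.81 × 1.28) = 63 kg.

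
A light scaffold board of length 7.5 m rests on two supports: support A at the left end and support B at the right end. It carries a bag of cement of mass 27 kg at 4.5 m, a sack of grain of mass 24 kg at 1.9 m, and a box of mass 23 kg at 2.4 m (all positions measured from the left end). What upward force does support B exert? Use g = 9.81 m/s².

About support A:
Bag of cement: 27 × 9.81 = 264.9 N down at 4.5 m → arm 4.5 m, τ = 264.9 × 4.5 = 1192 N·m clockwise.
Sack of grain: 24 × 9.81 = 235.4 N down at 1.9 m → arm 1.9 m, τ = 235.4 × 1.9 = 447.3 N·m clockwise.
Box: 23 × 9.81 = 225.6 N down at 2.4 m → arm 2.4 m, τ = 225.6 × 2.4 = 541.4 N·m clockwise.
Net load moment about support A = 2181 N·m clockwise.
Reaction R at support B is upward at 7.5 m, arm 7.5 m → moment R × 7.5 counterclockwise.
Balancing moments: R × 7.5 = 2181, giving R = 291 N.

R_B ≈ 291 N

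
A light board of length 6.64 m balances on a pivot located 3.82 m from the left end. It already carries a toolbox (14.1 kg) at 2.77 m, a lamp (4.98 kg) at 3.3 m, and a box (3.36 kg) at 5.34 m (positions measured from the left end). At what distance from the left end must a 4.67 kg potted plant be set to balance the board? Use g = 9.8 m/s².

Taking torques about the pivot (at 3.82 m from the left end):
Toolbox: 14.1 × 9.8 = 138.2 N down at 2.77 m → arm 1.05 m, τ = 138.2 × 1.05 = 145.1 N·m counterclockwise.
Lamp: 4.98 × 9.8 = 48.8 N down at 3.3 m → arm 0.52 m, τ = 48.8 × 0.52 = 25.38 N·m counterclockwise.
Box: 3.36 × 9.8 = 32.93 N down at 5.34 m → arm 1.52 m, τ = 32.93 × 1.52 = 50.05 N·m clockwise.
Net moment of existing loads = 120.4 N·m counterclockwise.
The potted plant weighs 4.67 × 9.8 = 45.77 N and must supply an equal clockwise moment, so its lever arm about the pivot is 120.4 / 45.77 = 2.63 m.
That puts it at 3.82 + 2.63 = 6.45 m from the left end.

x ≈ 6.45 m from the left end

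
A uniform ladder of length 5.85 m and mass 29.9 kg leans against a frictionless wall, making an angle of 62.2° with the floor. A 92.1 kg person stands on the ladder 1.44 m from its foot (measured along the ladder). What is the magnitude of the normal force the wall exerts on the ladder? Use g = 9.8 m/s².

Choose the foot of the ladder as the axis so the floor normal and friction both act there and drop out.
Ladder weight 29.9×9.8 = 293 N acts at 2.925 m along the ladder; its horizontal arm is 2.925·cos62.2° = 1.364 m → τ = 399.7 N·m clockwise.
Person: 92.1×9.8 = 902.6 N at 1.44 m → arm 0.6716 m → τ = 606.2 N·m clockwise.
Wall normal N acts horizontally at the top; its moment arm is the height L sinθ = 5.85·sin62.2° = 5.175 m, counterclockwise.
Balancing moments: N × 5.175 = 1006, giving N = 194 N.

N_wall ≈ 194 N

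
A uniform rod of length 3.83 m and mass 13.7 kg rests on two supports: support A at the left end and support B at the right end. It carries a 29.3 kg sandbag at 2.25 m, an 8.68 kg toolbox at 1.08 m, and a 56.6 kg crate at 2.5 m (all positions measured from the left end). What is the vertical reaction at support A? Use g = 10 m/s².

Taking torques about support B:
Beam weight: 13.7 × 10 = 137 N down at 1.915 m → arm 1.915 m, τ = 137 × 1.915 = 262.4 N·m counterclockwise.
Sandbag: 29.3 × 10 = 293 N down at 2.25 m → arm 1.58 m, τ = 293 × 1.58 = 462.9 N·m counterclockwise.
Toolbox: 8.68 × 10 = 86.8 N down at 1.08 m → arm 2.75 m, τ = 86.8 × 2.75 = 238.7 N·m counterclockwise.
Crate: 56.6 × 10 = 566 N down at 2.5 m → arm 1.33 m, τ = 566 × 1.33 = 752.8 N·m counterclockwise.
Net load moment about support B = 1717 N·m counterclockwise.
Reaction R at support A is upward at 0 m, arm 3.83 m → moment R × 3.83 clockwise.
Setting net torque to zero: R × 3.83 = 1717 → R = 448 N.

R_A ≈ 448 N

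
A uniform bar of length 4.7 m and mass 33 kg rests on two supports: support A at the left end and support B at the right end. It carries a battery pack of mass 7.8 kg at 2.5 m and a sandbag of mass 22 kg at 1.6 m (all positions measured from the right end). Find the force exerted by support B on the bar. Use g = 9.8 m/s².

R_B ≈ 340 N

Taking torques about support A:
Beam weight: 33 × 9.8 = 323.4 N down at 2.35 m → arm 2.35 m, τ = 323.4 × 2.35 = 760 N·m clockwise.
Battery pack: 7.8 × 9.8 = 76.44 N down at 2.5 m → arm 2.2 m, τ = 76.44 × 2.2 = 168.2 N·m clockwise.
Sandbag: 22 × 9.8 = 215.6 N down at 1.6 m → arm 3.1 m, τ = 215.6 × 3.1 = 668.4 N·m clockwise.
Net load moment about support A = 1597 N·m clockwise.
Reaction R at support B is upward at 0 m, arm 4.7 m → moment R × 4.7 counterclockwise.
Στ = 0 ⇒ R × 4.7 = 1597 ⇒ R = 340 N.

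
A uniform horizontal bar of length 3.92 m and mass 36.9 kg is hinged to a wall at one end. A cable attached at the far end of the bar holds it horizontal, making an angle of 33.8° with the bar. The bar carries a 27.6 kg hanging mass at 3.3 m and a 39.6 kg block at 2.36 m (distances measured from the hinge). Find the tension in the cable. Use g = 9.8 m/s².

About the hinge:
Beam weight: 36.9 × 9.8 = 361.6 N down at 1.96 m → arm 1.96 m, τ = 361.6 × 1.96 = 708.7 N·m clockwise.
Hanging mass: 27.6 × 9.8 = 270.5 N down at 3.3 m → arm 3.3 m, τ = 270.5 × 3.3 = 892.6 N·m clockwise.
Block: 39.6 × 9.8 = 388.1 N down at 2.36 m → arm 2.36 m, τ = 388.1 × 2.36 = 915.9 N·m clockwise.
Total clockwise load moment = 2517 N·m.
The cable tension T acts at 3.92 m; only its component perpendicular to the bar, T sinθ, produces torque. sin 33.8° = 0.5563.
Στ = 0 ⇒ T × 3.92 × 0.5563 = 2517 ⇒ T = 2517 / 2.181 = 1150 N.

T ≈ 1150 N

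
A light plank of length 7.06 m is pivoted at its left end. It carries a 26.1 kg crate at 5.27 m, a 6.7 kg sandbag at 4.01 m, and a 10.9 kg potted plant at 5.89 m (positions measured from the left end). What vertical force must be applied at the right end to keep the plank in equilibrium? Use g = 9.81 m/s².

Take moments about the left end.
Crate: 26.1 × 9.81 = 256 N down at 5.27 m → arm 5.27 m, τ = 256 × 5.27 = 1349 N·m clockwise.
Sandbag: 6.7 × 9.81 = 65.73 N down at 4.01 m → arm 4.01 m, τ = 65.73 × 4.01 = 263.6 N·m clockwise.
Potted plant: 10.9 × 9.81 = 106.9 N down at 5.89 m → arm 5.89 m, τ = 106.9 × 5.89 = 629.6 N·m clockwise.
Net moment of the loads = 2242 N·m clockwise.
The upward force F acts at the right end, arm 7.06 m, giving F × 7.06 counterclockwise.
For rotational equilibrium, F × 7.06 = 2242, so F = 2242 / 7.06 = 318 N.

F ≈ 318 N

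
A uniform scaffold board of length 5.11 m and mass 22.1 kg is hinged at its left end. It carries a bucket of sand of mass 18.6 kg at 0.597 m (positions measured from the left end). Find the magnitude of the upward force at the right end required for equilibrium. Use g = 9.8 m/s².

F ≈ 130 N

Choose the left end as the axis so the unknown pivot reaction has zero arm there.
Beam weight: 22.1 × 9.8 = 216.6 N down at 2.555 m → arm 2.555 m, τ = 216.6 × 2.555 = 553.4 N·m clockwise.
Bucket of sand: 18.6 × 9.8 = 182.3 N down at 0.597 m → arm 0.597 m, τ = 182.3 × 0.597 = 108.8 N·m clockwise.
Net moment of the loads = 662.2 N·m clockwise.
The upward force F acts at the right end, arm 5.11 m, giving F × 5.11 counterclockwise.
Balancing moments: F × 5.11 = 662.2, giving F = 662.2 / 5.11 = 130 N.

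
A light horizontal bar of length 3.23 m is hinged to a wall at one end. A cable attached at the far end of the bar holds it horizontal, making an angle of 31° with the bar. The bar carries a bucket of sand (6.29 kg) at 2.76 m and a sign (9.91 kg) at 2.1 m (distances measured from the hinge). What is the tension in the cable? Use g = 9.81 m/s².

T ≈ 225 N

Choose the hinge as the axis so the unknown hinge reaction has zero arm there.
Bucket of sand: 6.29 × 9.81 = 61.7 N down at 2.76 m → arm 2.76 m, τ = 61.7 × 2.76 = 170.3 N·m clockwise.
Sign: 9.91 × 9.81 = 97.22 N down at 2.1 m → arm 2.1 m, τ = 97.22 × 2.1 = 204.2 N·m clockwise.
Total clockwise load moment = 374.5 N·m.
The cable tension T acts at 3.23 m; only its component perpendicular to the bar, T sinθ, produces torque. sin 31° = 0.515.
Balancing moments: T × 3.23 × 0.515 = 374.5, giving T = 374.5 / 1.663 = 225 N.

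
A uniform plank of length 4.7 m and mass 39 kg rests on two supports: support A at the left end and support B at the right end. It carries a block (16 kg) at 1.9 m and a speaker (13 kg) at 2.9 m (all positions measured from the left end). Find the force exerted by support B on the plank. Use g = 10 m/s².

R_B ≈ 340 N

Take moments about support A.
Beam weight: 39 × 10 = 390 N down at 2.35 m → arm 2.35 m, τ = 390 × 2.35 = 916.5 N·m clockwise.
Block: 16 × 10 = 160 N down at 1.9 m → arm 1.9 m, τ = 160 × 1.9 = 304 N·m clockwise.
Speaker: 13 × 10 = 130 N down at 2.9 m → arm 2.9 m, τ = 130 × 2.9 = 377 N·m clockwise.
Net load moment about support A = 1598 N·m clockwise.
Reaction R at support B is upward at 4.7 m, arm 4.7 m → moment R × 4.7 counterclockwise.
For rotational equilibrium, R × 4.7 = 1598, so R = 340 N.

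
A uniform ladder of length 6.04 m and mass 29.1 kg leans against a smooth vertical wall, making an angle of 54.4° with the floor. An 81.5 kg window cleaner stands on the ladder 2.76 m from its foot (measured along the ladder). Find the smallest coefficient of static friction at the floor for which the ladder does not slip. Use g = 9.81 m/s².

Taking torques about the foot of the ladder:
Ladder weight 29.1×9.81 = 285.5 N acts at 3.02 m along the ladder; its horizontal arm is 3.02·cos54.4° = 1.758 m → τ = 501.9 N·m clockwise.
Window cleaner: 81.5×9.81 = 799.5 N at 2.76 m → arm 1.607 m → τ = 1285 N·m clockwise.
Wall normal N acts horizontally at the top; its moment arm is the height L sinθ = 6.04·sin54.4° = 4.911 m, counterclockwise.
Setting net torque to zero: N × 4.911 = 1787 → N = 363.9 N.
ΣFx = 0 ⇒ f = N_wall = 363.9 N. ΣFy = 0 ⇒ N_floor = 1085 N.
μ_min = f / N_floor = 363.9 / 1085 = 0.335.

μ_min ≈ 0.335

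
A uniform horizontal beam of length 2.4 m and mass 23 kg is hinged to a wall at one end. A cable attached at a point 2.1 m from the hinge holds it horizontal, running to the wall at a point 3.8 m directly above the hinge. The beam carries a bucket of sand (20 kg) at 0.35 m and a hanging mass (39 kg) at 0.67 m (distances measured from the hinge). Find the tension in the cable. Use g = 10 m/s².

Take moments about the hinge.
Beam weight: 23 × 10 = 230 N down at 1.2 m → arm 1.2 m, τ = 230 × 1.2 = 276 N·m clockwise.
Bucket of sand: 20 × 10 = 200 N down at 0.35 m → arm 0.35 m, τ = 200 × 0.35 = 70 N·m clockwise.
Hanging mass: 39 × 10 = 390 N down at 0.67 m → arm 0.67 m, τ = 390 × 0.67 = 261.3 N·m clockwise.
Total clockwise load moment = 607.3 N·m.
The cable tension T acts at 2.1 m; only its component perpendicular to the beam, T sinθ, produces torque. sinθ = h/√(h²+d²) = 3.8/√(3.8²+2.1²) = 0.8752.
Στ = 0 ⇒ T × 2.1 × 0.8752 = 607.3 ⇒ T = 607.3 / 1.838 = 330 N.

T ≈ 330 N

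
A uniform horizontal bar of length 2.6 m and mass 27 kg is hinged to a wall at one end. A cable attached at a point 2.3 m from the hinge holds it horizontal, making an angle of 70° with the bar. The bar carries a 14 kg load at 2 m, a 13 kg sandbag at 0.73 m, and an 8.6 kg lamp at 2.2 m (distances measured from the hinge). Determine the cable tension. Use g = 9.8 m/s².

About the hinge:
Beam weight: 27 × 9.8 = 264.6 N down at 1.3 m → arm 1.3 m, τ = 264.6 × 1.3 = 344 N·m clockwise.
Load: 14 × 9.8 = 137.2 N down at 2 m → arm 2 m, τ = 137.2 × 2 = 274.4 N·m clockwise.
Sandbag: 13 × 9.8 = 127.4 N down at 0.73 m → arm 0.73 m, τ = 127.4 × 0.73 = 93 N·m clockwise.
Lamp: 8.6 × 9.8 = 84.28 N down at 2.2 m → arm 2.2 m, τ = 84.28 × 2.2 = 185.4 N·m clockwise.
Total clockwise load moment = 896.8 N·m.
The cable tension T acts at 2.3 m; only its component perpendicular to the bar, T sinθ, produces torque. sin 70° = 0.9397.
Στ = 0 ⇒ T × 2.3 × 0.9397 = 896.8 ⇒ T = 896.8 / 2.161 = 415 N.

T ≈ 415 N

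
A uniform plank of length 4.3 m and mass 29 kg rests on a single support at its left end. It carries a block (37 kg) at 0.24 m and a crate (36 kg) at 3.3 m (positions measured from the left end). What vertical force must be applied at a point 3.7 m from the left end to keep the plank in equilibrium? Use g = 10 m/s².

F ≈ 514 N

Sum moments about the left end (the unknown pivot reaction has zero arm there).
Beam weight: 29 × 10 = 290 N down at 2.15 m → arm 2.15 m, τ = 290 × 2.15 = 623.5 N·m clockwise.
Block: 37 × 10 = 370 N down at 0.24 m → arm 0.24 m, τ = 370 × 0.24 = 88.8 N·m clockwise.
Crate: 36 × 10 = 360 N down at 3.3 m → arm 3.3 m, τ = 360 × 3.3 = 1188 N·m clockwise.
Net moment of the loads = 1900 N·m clockwise.
The upward force F acts at a point 3.7 m from the left end, arm 3.7 m, giving F × 3.7 counterclockwise.
Balancing moments: F × 3.7 = 1900, giving F = 1900 / 3.7 = 514 N.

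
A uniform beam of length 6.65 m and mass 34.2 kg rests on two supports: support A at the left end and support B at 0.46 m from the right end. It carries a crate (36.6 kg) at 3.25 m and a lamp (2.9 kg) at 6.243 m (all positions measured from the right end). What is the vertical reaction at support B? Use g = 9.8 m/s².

Take moments about support A.
Beam weight: 34.2 × 9.8 = 335.2 N down at 3.325 m → arm 3.325 m, τ = 335.2 × 3.325 = 1115 N·m clockwise.
Crate: 36.6 × 9.8 = 358.7 N down at 3.25 m → arm 3.4 m, τ = 358.7 × 3.4 = 1220 N·m clockwise.
Lamp: 2.9 × 9.8 = 28.42 N down at 6.243 m → arm 0.407 m, τ = 28.42 × 0.407 = 11.57 N·m clockwise.
Net load moment about support A = 2347 N·m clockwise.
Reaction R at support B is upward at 0.46 m, arm 6.19 m → moment R × 6.19 counterclockwise.
For rotational equilibrium, R × 6.19 = 2347, so R = 379 N.

R_B ≈ 379 N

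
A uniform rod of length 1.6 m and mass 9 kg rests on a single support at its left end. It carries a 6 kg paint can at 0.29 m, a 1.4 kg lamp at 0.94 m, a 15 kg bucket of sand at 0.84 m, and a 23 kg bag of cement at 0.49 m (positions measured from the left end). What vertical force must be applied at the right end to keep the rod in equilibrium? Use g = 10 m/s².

F ≈ 213 N

Choose the left end as the axis so the unknown pivot reaction has zero arm there.
Beam weight: 9 × 10 = 90 N down at 0.8 m → arm 0.8 m, τ = 90 × 0.8 = 72 N·m clockwise.
Paint can: 6 × 10 = 60 N down at 0.29 m → arm 0.29 m, τ = 60 × 0.29 = 17.4 N·m clockwise.
Lamp: 1.4 × 10 = 14 N down at 0.94 m → arm 0.94 m, τ = 14 × 0.94 = 13.16 N·m clockwise.
Bucket of sand: 15 × 10 = 150 N down at 0.84 m → arm 0.84 m, τ = 150 × 0.84 = 126 N·m clockwise.
Bag of cement: 23 × 10 = 230 N down at 0.49 m → arm 0.49 m, τ = 230 × 0.49 = 112.7 N·m clockwise.
Net moment of the loads = 341.3 N·m clockwise.
The upward force F acts at the right end, arm 1.6 m, giving F × 1.6 counterclockwise.
Setting net torque to zero: F × 1.6 = 341.3 → F = 341.3 / 1.6 = 213 N.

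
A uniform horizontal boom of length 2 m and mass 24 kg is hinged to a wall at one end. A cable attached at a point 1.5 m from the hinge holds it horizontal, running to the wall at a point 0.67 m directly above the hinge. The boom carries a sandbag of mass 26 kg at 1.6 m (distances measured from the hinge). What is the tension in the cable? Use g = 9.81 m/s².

T ≈ 1050 N

Taking torques about the hinge:
Beam weight: 24 × 9.81 = 235.4 N down at 1 m → arm 1 m, τ = 235.4 × 1 = 235.4 N·m clockwise.
Sandbag: 26 × 9.81 = 255.1 N down at 1.6 m → arm 1.6 m, τ = 255.1 × 1.6 = 408.2 N·m clockwise.
Total clockwise load moment = 643.6 N·m.
The cable tension T acts at 1.5 m; only its component perpendicular to the boom, T sinθ, produces torque. sinθ = h/√(h²+d²) = 0.67/√(0.67²+1.5²) = 0.4078.
For rotational equilibrium, T × 1.5 × 0.4078 = 643.6, so T = 643.6 / 0.6117 = 1050 N.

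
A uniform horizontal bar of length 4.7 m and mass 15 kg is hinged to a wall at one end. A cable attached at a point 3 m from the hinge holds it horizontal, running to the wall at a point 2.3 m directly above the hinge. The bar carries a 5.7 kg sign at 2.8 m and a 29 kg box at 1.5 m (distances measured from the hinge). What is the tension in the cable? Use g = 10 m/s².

T ≈ 519 N

Sum moments about the hinge (the unknown hinge reaction has zero arm there).
Beam weight: 15 × 10 = 150 N down at 2.35 m → arm 2.35 m, τ = 150 × 2.35 = 352.5 N·m clockwise.
Sign: 5.7 × 10 = 57 N down at 2.8 m → arm 2.8 m, τ = 57 × 2.8 = 159.6 N·m clockwise.
Box: 29 × 10 = 290 N down at 1.5 m → arm 1.5 m, τ = 290 × 1.5 = 435 N·m clockwise.
Total clockwise load moment = 947.1 N·m.
The cable tension T acts at 3 m; only its component perpendicular to the bar, T sinθ, produces torque. sinθ = h/√(h²+d²) = 2.3/√(2.3²+3²) = 0.6084.
Setting net torque to zero: T × 3 × 0.6084 = 947.1 → T = 947.1 / 1.825 = 519 N.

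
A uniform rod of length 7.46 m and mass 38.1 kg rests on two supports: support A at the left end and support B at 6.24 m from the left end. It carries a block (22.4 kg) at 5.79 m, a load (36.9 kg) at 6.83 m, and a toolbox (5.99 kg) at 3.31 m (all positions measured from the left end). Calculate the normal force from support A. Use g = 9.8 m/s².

R_A ≈ 159 N

Taking torques about support B:
Beam weight: 38.1 × 9.8 = 373.4 N down at 3.73 m → arm 2.51 m, τ = 373.4 × 2.51 = 937.2 N·m counterclockwise.
Block: 22.4 × 9.8 = 219.5 N down at 5.79 m → arm 0.45 m, τ = 219.5 × 0.45 = 98.78 N·m counterclockwise.
Load: 36.9 × 9.8 = 361.6 N down at 6.83 m → arm 0.59 m, τ = 361.6 × 0.59 = 213.3 N·m clockwise.
Toolbox: 5.99 × 9.8 = 58.7 N down at 3.31 m → arm 2.93 m, τ = 58.7 × 2.93 = 172 N·m counterclockwise.
Net load moment about support B = 994.7 N·m counterclockwise.
Reaction R at support A is upward at 0 m, arm 6.24 m → moment R × 6.24 clockwise.
Setting net torque to zero: R × 6.24 = 994.7 → R = 159 N.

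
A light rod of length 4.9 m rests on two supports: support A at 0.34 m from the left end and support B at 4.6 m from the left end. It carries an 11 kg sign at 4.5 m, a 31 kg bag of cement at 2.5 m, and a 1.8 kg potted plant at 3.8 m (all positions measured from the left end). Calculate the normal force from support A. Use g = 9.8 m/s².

R_A ≈ 156 N

Sum moments about support B (its reaction then has zero moment arm).
Sign: 11 × 9.8 = 107.8 N down at 4.5 m → arm 0.1 m, τ = 107.8 × 0.1 = 10.78 N·m counterclockwise.
Bag of cement: 31 × 9.8 = 303.8 N down at 2.5 m → arm 2.1 m, τ = 303.8 × 2.1 = 638 N·m counterclockwise.
Potted plant: 1.8 × 9.8 = 17.64 N down at 3.8 m → arm 0.8 m, τ = 17.64 × 0.8 = 14.11 N·m counterclockwise.
Net load moment about support B = 662.9 N·m counterclockwise.
Reaction R at support A is upward at 0.34 m, arm 4.26 m → moment R × 4.26 clockwise.
Setting net torque to zero: R × 4.26 = 662.9 → R = 156 N.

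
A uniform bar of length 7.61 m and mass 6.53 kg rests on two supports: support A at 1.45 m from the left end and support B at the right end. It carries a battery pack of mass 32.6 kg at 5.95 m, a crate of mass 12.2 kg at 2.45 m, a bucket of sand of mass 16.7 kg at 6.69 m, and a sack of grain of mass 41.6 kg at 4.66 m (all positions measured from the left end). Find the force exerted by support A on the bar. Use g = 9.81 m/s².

R_A ≈ 446 N

About support B:
Beam weight: 6.53 × 9.81 = 64.06 N down at 3.805 m → arm 3.805 m, τ = 64.06 × 3.805 = 243.7 N·m counterclockwise.
Battery pack: 32.6 × 9.81 = 319.8 N down at 5.95 m → arm 1.66 m, τ = 319.8 × 1.66 = 530.9 N·m counterclockwise.
Crate: 12.2 × 9.81 = 119.7 N down at 2.45 m → arm 5.16 m, τ = 119.7 × 5.16 = 617.7 N·m counterclockwise.
Bucket of sand: 16.7 × 9.81 = 163.8 N down at 6.69 m → arm 0.92 m, τ = 163.8 × 0.92 = 150.7 N·m counterclockwise.
Sack of grain: 41.6 × 9.81 = 408.1 N down at 4.66 m → arm 2.95 m, τ = 408.1 × 2.95 = 1204 N·m counterclockwise.
Net load moment about support B = 2747 N·m counterclockwise.
Reaction R at support A is upward at 1.45 m, arm 6.16 m → moment R × 6.16 clockwise.
Balancing moments: R × 6.16 = 2747, giving R = 446 N.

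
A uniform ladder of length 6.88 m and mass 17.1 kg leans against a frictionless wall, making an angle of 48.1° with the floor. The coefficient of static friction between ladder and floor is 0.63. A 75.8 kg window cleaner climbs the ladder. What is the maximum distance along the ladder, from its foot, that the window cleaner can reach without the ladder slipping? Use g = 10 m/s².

Sum moments about the foot of the ladder (the floor normal and friction both act there and drop out).
Ladder weight 17.1×10 = 171 N acts at 3.44 m along the ladder; its horizontal arm is 3.44·cos48.1° = 2.297 m → τ = 392.8 N·m clockwise.
Window cleaner weight 75.8×10 = 758 N at distance d → arm d·cos48.1° → τ = 758·d·0.6678 clockwise.
Wall normal N at the top has arm L sinθ = 5.121 m counterclockwise, so Στ = 0 gives N·5.121 = 392.8 + 506.2·d.
ΣFy = 0 ⇒ N_floor = 929 N, so the maximum friction is μ_s·N_floor = 0.63×929 = 585.3 N. ΣFx = 0 ⇒ N_wall = f, so at the slipping point N = 585.3 N.
Substituting: 585.3×5.121 = 392.8 + 506.2·d ⇒ d = (2997 − 392.8) / 506.2 = 5.14 m.

d ≈ 5.14 m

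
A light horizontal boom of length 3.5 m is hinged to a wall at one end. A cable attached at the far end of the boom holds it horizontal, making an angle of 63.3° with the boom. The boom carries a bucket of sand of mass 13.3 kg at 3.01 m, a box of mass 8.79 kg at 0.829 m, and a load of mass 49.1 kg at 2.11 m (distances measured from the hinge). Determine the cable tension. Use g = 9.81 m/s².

Sum moments about the hinge (the unknown hinge reaction has zero arm there).
Bucket of sand: 13.3 × 9.81 = 130.5 N down at 3.01 m → arm 3.01 m, τ = 130.5 × 3.01 = 392.8 N·m clockwise.
Box: 8.79 × 9.81 = 86.23 N down at 0.829 m → arm 0.829 m, τ = 86.23 × 0.829 = 71.48 N·m clockwise.
Load: 49.1 × 9.81 = 481.7 N down at 2.11 m → arm 2.11 m, τ = 481.7 × 2.11 = 1016 N·m clockwise.
Total clockwise load moment = 1480 N·m.
The cable tension T acts at 3.5 m; only its component perpendicular to the boom, T sinθ, produces torque. sin 63.3° = 0.8934.
Setting net torque to zero: T × 3.5 × 0.8934 = 1480 → T = 1480 / 3.127 = 473 N.

T ≈ 473 N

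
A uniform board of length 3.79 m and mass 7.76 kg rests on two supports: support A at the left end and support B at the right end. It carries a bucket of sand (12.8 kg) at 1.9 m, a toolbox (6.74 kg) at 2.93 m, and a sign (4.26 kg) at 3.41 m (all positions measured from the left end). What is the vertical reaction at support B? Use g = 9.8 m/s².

R_B ≈ 190 N

Take moments about support A.
Beam weight: 7.76 × 9.8 = 76.05 N down at 1.895 m → arm 1.895 m, τ = 76.05 × 1.895 = 144.1 N·m clockwise.
Bucket of sand: 12.8 × 9.8 = 125.4 N down at 1.9 m → arm 1.9 m, τ = 125.4 × 1.9 = 238.3 N·m clockwise.
Toolbox: 6.74 × 9.8 = 66.05 N down at 2.93 m → arm 2.93 m, τ = 66.05 × 2.93 = 193.5 N·m clockwise.
Sign: 4.26 × 9.8 = 41.75 N down at 3.41 m → arm 3.41 m, τ = 41.75 × 3.41 = 142.4 N·m clockwise.
Net load moment about support A = 718.3 N·m clockwise.
Reaction R at support B is upward at 3.79 m, arm 3.79 m → moment R × 3.79 counterclockwise.
Στ = 0 ⇒ R × 3.79 = 718.3 ⇒ R = 190 N.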